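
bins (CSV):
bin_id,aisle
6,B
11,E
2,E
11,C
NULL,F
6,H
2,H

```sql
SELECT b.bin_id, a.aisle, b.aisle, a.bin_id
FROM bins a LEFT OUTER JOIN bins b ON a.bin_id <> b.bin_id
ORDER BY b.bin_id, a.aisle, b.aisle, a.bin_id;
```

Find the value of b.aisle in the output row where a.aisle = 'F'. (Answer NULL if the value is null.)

NULL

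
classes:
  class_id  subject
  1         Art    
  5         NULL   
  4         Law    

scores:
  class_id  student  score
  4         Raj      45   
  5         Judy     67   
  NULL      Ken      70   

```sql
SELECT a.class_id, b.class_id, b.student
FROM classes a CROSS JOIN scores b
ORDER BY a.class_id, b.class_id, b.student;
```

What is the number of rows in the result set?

CROSS JOIN pairs every row of `classes` with every row of `scores`: 3 × 3 = 9 rows.

9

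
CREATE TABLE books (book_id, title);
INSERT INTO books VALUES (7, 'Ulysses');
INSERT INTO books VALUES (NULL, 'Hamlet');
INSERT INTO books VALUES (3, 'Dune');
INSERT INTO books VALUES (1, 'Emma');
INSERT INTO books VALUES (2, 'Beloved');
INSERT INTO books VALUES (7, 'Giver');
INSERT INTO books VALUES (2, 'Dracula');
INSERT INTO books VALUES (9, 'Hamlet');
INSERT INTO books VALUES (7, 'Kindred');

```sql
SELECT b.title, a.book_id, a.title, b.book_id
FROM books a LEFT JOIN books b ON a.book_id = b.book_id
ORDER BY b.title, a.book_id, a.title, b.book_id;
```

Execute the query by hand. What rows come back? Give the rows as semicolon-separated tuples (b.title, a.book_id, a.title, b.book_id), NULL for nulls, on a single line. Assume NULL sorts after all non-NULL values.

(Beloved, 2, Beloved, 2); (Beloved, 2, Dracula, 2); (Dracula, 2, Beloved, 2); (Dracula, 2, Dracula, 2); (Dune, 3, Dune, 3); (Emma, 1, Emma, 1); (Giver, 7, Giver, 7); (Giver, 7, Kindred, 7); (Giver, 7, Ulysses, 7); (Hamlet, 9, Hamlet, 9); (Kindred, 7, Giver, 7); (Kindred, 7, Kindred, 7); (Kindred, 7, Ulysses, 7); (Ulysses, 7, Giver, 7); (Ulysses, 7, Kindred, 7); (Ulysses, 7, Ulysses, 7); (NULL, NULL, Hamlet, NULL)

LEFT JOIN keeps every row from `books a`; unmatched rows get NULL for `books b`'s columns.
Matching on a.book_id = b.book_id. A NULL in a compared column never satisfies the condition.
Matched pairs: 16; unmatched a rows kept: 1.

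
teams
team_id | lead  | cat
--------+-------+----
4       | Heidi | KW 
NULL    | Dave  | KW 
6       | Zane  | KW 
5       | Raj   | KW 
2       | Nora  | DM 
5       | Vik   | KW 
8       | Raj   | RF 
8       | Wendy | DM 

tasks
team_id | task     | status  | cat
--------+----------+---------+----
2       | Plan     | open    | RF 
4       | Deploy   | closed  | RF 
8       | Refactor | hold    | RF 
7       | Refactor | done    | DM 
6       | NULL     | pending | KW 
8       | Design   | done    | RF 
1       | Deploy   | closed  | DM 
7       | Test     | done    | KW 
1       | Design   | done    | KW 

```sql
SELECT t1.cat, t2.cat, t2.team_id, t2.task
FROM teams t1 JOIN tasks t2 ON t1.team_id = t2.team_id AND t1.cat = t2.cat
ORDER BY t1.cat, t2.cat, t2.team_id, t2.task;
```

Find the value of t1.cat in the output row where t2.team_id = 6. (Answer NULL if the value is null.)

KW

INNER JOIN keeps only pairs where the ON condition holds.
Matching on t1.team_id = t2.team_id AND t1.cat = t2.cat. A NULL in a compared column never satisfies the condition.
Matched pairs: 3.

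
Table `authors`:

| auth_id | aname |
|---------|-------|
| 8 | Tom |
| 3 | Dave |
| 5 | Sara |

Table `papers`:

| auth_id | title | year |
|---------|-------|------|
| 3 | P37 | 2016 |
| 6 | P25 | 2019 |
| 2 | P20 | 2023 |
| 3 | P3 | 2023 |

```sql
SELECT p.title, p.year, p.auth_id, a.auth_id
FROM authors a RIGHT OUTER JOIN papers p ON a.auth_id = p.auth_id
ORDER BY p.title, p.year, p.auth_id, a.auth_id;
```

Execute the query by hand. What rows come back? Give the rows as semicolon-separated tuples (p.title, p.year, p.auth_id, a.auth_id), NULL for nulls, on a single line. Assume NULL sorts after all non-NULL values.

(P20, 2023, 2, NULL); (P25, 2019, 6, NULL); (P3, 2023, 3, 3); (P37, 2016, 3, 3)

RIGHT JOIN keeps every row from `papers`; unmatched rows get NULL for `authors`'s columns.
Matching on a.auth_id = p.auth_id.
- a row (auth_id=8): no match.
- a row (auth_id=3): matches 2 p row(s) → 2 output row(s).
- a row (auth_id=5): no match.
- 2 p row(s) had no a match → kept, a columns NULL.
After projecting and ordering:
p.title | p.year | p.auth_id | a.auth_id
P20 | 2023 | 2 | NULL
P25 | 2019 | 6 | NULL
P3 | 2023 | 3 | 3
P37 | 2016 | 3 | 3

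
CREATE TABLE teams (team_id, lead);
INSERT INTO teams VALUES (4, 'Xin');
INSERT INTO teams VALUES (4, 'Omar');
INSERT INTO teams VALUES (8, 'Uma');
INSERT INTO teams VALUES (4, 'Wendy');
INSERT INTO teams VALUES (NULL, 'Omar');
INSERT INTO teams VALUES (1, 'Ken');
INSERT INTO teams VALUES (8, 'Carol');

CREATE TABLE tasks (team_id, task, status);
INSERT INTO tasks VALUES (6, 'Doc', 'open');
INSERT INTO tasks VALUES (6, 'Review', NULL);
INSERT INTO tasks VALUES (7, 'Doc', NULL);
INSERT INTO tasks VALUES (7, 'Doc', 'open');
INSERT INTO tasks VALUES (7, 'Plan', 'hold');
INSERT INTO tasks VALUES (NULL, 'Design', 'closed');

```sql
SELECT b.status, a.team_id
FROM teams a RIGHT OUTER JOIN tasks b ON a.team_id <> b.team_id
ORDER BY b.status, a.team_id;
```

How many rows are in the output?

31

RIGHT JOIN keeps every row from `tasks`; unmatched rows get NULL for `teams`'s columns.
Matching on a.team_id <> b.team_id. A NULL in a compared column never satisfies the condition.
Matched pairs: 30; unmatched b rows kept: 1.
Total: 30 matched + 1 padded = 31 rows.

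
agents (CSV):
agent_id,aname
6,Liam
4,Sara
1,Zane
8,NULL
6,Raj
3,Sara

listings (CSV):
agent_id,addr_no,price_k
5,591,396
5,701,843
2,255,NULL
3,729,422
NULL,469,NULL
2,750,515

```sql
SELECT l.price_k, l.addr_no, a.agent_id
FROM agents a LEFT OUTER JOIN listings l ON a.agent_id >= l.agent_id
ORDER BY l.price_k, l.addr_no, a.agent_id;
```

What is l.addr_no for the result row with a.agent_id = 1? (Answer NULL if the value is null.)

NULL

LEFT JOIN keeps every row from `agents`; unmatched rows get NULL for `listings`'s columns.
Matching on a.agent_id >= l.agent_id. A NULL in a compared column never satisfies the condition.
- a (agent_id=6) pairs with 5 row(s) of l.
- a (agent_id=4) pairs with 3 row(s) of l.
- a (agent_id=1) has no partner → padded with NULL.
- a (agent_id=8) pairs with 5 row(s) of l.
- a (agent_id=6) pairs with 5 row(s) of l.
- a (agent_id=3) pairs with 3 row(s) of l.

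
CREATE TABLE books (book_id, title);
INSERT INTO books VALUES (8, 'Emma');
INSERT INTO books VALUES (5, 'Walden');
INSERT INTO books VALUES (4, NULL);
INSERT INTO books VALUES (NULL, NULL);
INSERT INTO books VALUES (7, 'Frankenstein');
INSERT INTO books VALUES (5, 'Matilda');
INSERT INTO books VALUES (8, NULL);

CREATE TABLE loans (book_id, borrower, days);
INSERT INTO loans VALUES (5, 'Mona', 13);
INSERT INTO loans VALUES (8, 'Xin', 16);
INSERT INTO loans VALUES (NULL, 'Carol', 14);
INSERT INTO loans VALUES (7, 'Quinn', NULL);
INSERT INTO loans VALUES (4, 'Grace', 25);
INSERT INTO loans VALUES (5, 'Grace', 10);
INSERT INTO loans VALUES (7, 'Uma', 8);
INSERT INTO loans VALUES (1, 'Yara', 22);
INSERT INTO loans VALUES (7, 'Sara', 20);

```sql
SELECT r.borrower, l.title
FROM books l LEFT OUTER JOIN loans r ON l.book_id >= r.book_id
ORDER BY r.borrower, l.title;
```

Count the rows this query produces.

LEFT JOIN keeps every row from `books`; unmatched rows get NULL for `loans`'s columns.
Matching on l.book_id >= r.book_id. A NULL in a compared column never satisfies the condition.
- l (book_id=8) pairs with 8 row(s) of r.
- l (book_id=5) pairs with 4 row(s) of r.
- l (book_id=4) pairs with 2 row(s) of r.
- l (book_id=NULL) has no partner → padded with NULL.
- l (book_id=7) pairs with 7 row(s) of r.
- l (book_id=5) pairs with 4 row(s) of r.
- l (book_id=8) pairs with 8 row(s) of r.
Total: 33 matched + 1 padded = 34 rows.

34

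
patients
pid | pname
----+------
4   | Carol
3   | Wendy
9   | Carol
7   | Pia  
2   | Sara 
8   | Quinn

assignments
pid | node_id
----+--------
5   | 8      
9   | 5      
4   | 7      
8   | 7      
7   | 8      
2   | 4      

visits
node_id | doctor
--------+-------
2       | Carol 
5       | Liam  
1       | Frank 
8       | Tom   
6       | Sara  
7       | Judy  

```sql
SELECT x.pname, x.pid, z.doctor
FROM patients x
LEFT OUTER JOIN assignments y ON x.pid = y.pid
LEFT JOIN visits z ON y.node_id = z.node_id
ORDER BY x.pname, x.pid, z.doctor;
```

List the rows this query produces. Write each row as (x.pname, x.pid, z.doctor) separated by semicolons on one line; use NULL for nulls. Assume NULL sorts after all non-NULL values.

Joins associate left-to-right: patients LEFT JOIN assignments on pid gives 6 intermediate row(s).
Then LEFT JOIN `visits z` on node_id: each of those 6 rows is kept; rows whose y.node_id has no match in z get NULL for z's columns.

(Carol, 4, Judy); (Carol, 9, Liam); (Pia, 7, Tom); (Quinn, 8, Judy); (Sara, 2, NULL); (Wendy, 3, NULL)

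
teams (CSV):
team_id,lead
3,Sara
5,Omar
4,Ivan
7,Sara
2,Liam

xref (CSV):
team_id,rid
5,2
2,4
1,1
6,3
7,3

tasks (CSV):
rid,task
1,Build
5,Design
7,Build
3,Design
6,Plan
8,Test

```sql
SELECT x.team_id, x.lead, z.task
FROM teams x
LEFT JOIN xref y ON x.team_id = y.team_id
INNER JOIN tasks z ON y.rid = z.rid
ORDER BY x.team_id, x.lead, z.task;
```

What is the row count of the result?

Evaluate left to right. First `teams x LEFT JOIN xref y` on team_id: 5 row(s).
Then INNER JOIN `tasks z` on rid: keep only rows whose y.rid appears in z.
Result: 1 row(s).

1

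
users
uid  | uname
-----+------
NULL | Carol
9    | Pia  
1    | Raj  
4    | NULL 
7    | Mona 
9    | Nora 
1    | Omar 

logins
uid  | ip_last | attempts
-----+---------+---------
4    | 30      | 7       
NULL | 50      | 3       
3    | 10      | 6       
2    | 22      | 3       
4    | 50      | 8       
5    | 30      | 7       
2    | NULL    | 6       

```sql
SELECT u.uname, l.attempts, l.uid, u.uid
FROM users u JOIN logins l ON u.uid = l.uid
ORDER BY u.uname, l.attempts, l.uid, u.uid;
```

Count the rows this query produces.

2

INNER JOIN keeps only pairs where the ON condition holds.
Matching on u.uid = l.uid. A NULL in a compared column never satisfies the condition.
Matched pairs: 2.
Total: 2 rows.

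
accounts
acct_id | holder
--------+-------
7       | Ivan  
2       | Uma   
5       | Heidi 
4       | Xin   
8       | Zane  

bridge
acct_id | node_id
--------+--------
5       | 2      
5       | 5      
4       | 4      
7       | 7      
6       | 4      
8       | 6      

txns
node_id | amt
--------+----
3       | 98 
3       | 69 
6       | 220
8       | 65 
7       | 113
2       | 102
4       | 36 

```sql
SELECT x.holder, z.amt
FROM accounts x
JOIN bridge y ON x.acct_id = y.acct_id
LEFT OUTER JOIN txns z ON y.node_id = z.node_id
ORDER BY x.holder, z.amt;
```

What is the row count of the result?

Joins associate left-to-right: accounts INNER JOIN bridge on acct_id gives 5 intermediate row(s).
Then LEFT JOIN `txns z` on node_id: each of those 5 rows is kept; rows whose y.node_id has no match in z get NULL for z's columns.
Result: 5 row(s).

5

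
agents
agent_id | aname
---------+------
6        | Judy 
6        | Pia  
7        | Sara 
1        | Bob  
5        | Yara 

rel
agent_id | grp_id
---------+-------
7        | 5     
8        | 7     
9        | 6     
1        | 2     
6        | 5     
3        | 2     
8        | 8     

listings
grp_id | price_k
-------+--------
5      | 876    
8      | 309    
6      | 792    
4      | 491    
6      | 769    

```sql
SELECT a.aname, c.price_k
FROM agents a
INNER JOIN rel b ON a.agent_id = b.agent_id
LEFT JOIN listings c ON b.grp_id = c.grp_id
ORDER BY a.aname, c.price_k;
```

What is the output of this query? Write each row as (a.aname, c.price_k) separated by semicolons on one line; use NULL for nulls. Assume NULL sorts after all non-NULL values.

(Bob, NULL); (Judy, 876); (Pia, 876); (Sara, 876)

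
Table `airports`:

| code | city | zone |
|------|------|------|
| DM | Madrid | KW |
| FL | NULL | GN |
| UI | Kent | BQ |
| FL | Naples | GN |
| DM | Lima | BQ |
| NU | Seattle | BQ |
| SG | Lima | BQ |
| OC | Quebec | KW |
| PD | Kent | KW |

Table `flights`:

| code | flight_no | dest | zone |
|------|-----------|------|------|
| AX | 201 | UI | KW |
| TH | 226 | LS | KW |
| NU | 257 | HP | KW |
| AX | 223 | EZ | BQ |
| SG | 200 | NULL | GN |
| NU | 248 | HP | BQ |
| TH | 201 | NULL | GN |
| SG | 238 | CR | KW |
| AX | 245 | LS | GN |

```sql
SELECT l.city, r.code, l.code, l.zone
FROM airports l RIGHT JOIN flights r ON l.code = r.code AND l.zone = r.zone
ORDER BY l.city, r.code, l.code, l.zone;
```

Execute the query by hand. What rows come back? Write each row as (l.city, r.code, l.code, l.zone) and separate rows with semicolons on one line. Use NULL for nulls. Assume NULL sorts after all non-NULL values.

(Seattle, NU, NU, BQ); (NULL, AX, NULL, NULL); (NULL, AX, NULL, NULL); (NULL, AX, NULL, NULL); (NULL, NU, NULL, NULL); (NULL, SG, NULL, NULL); (NULL, SG, NULL, NULL); (NULL, TH, NULL, NULL); (NULL, TH, NULL, NULL)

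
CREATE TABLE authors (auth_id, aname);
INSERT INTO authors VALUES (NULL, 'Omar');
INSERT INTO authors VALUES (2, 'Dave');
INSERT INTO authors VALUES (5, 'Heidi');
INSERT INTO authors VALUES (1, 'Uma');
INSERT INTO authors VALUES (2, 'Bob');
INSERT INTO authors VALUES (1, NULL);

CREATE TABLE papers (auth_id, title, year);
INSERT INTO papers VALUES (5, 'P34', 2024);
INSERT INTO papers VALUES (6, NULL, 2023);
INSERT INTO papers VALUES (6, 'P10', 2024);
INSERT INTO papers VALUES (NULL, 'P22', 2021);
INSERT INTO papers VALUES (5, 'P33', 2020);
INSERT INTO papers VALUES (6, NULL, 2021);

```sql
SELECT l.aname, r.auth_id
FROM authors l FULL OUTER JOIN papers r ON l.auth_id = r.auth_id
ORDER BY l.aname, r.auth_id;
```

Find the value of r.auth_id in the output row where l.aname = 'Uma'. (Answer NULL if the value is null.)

NULL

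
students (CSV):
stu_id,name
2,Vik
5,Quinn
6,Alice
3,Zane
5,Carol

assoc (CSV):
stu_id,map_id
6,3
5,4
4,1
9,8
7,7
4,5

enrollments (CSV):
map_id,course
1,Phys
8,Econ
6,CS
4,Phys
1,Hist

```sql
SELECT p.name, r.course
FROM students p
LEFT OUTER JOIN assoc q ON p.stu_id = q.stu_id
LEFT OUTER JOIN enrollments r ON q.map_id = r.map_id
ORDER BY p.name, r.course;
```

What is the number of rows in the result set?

5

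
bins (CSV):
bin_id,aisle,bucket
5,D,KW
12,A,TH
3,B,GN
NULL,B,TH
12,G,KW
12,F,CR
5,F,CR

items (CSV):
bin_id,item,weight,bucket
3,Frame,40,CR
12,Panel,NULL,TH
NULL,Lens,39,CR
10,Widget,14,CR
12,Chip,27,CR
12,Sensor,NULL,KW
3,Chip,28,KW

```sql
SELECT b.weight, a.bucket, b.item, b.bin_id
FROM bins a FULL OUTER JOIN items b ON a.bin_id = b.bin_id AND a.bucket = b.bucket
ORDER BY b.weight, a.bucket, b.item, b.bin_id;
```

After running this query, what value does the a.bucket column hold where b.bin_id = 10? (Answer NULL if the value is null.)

FULL OUTER JOIN keeps every row from both sides; unmatched rows get NULL for the other side's columns.
Matching on a.bin_id = b.bin_id AND a.bucket = b.bucket. A NULL in a compared column never satisfies the condition.
- bin_id=5, bucket=KW: no b row matches, row kept with b columns NULL.
- bin_id=12, bucket=TH: 1 matching b row(s), so 1 row(s) emitted.
- bin_id=3, bucket=GN: no b row matches, row kept with b columns NULL.
- bin_id=NULL, bucket=TH: no b row matches, row kept with b columns NULL.
- bin_id=12, bucket=KW: 1 matching b row(s), so 1 row(s) emitted.
- bin_id=12, bucket=CR: 1 matching b row(s), so 1 row(s) emitted.
- bin_id=5, bucket=CR: no b row matches, row kept with b columns NULL.
- 4 b row(s) had no a match → kept, a columns NULL.

NULL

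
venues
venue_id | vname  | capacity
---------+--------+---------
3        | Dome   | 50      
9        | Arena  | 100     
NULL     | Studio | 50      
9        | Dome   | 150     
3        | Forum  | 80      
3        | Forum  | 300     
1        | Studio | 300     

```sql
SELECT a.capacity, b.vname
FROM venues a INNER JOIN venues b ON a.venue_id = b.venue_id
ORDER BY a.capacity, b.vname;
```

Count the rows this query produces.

14

INNER JOIN keeps only pairs where the ON condition holds.
Matching on a.venue_id = b.venue_id. A NULL in a compared column never satisfies the condition.
- a row (venue_id=3): matches 3 b row(s) → 3 output row(s).
- a row (venue_id=9): matches 2 b row(s) → 2 output row(s).
- a row (venue_id=NULL): no match → dropped.
- a row (venue_id=9): matches 2 b row(s) → 2 output row(s).
- a row (venue_id=3): matches 3 b row(s) → 3 output row(s).
- a row (venue_id=3): matches 3 b row(s) → 3 output row(s).
- a row (venue_id=1): matches 1 b row(s) → 1 output row(s).
Total: 14 rows.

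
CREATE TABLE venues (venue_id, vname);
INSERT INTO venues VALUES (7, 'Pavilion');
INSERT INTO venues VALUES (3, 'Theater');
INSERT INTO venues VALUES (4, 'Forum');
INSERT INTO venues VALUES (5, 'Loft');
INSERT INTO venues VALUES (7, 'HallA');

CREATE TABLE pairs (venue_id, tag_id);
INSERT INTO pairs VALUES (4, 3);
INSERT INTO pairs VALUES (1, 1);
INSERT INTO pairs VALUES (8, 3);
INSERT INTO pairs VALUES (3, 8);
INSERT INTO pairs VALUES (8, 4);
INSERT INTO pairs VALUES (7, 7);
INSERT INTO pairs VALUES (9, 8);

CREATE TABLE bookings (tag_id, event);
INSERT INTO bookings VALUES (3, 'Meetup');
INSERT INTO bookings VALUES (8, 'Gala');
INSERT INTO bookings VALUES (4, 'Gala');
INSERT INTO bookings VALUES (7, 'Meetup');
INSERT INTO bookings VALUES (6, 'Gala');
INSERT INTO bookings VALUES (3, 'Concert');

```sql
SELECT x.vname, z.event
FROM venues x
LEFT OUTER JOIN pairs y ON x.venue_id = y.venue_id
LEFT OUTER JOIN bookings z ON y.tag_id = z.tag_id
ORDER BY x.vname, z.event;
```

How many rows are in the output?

Joins associate left-to-right: venues LEFT JOIN pairs on venue_id gives 5 intermediate row(s).
Then LEFT JOIN `bookings z` on tag_id: each of those 5 rows is kept; rows whose y.tag_id has no match in z get NULL for z's columns.
Result: 6 row(s).

6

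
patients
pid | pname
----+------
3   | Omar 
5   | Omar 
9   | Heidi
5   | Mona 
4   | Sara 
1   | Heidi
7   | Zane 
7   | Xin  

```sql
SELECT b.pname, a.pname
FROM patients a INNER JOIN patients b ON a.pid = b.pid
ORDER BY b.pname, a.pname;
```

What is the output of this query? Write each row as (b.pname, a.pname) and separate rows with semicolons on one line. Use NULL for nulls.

(Heidi, Heidi); (Heidi, Heidi); (Mona, Mona); (Mona, Omar); (Omar, Mona); (Omar, Omar); (Omar, Omar); (Sara, Sara); (Xin, Xin); (Xin, Zane); (Zane, Xin); (Zane, Zane)

INNER JOIN keeps only pairs where the ON condition holds.
Matching on a.pid = b.pid.
Matched pairs: 12.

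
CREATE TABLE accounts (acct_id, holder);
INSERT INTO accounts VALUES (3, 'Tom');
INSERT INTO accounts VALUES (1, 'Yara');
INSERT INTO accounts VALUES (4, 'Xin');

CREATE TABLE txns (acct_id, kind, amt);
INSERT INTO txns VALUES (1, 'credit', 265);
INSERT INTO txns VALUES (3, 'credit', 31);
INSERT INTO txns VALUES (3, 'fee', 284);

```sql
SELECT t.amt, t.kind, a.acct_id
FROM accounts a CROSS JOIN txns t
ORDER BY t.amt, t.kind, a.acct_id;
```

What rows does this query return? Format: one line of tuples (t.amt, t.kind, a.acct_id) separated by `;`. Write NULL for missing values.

(31, credit, 1); (31, credit, 3); (31, credit, 4); (265, credit, 1); (265, credit, 3); (265, credit, 4); (284, fee, 1); (284, fee, 3); (284, fee, 4)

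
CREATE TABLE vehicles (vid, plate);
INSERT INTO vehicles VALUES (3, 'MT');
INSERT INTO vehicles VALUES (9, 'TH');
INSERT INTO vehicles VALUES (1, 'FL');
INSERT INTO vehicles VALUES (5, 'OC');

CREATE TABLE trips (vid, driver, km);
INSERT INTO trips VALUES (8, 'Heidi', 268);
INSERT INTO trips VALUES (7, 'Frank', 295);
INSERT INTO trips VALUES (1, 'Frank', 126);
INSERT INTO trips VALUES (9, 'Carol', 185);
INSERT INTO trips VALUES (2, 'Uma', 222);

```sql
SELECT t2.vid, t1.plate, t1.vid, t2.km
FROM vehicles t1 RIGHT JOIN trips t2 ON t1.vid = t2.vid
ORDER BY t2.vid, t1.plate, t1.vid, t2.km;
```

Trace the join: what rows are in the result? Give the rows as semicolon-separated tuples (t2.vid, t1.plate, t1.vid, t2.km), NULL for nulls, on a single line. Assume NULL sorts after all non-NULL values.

RIGHT JOIN keeps every row from `trips`; unmatched rows get NULL for `vehicles`'s columns.
Matching on t1.vid = t2.vid.
Matched pairs: 2; unmatched t2 rows kept: 3.

(1, FL, 1, 126); (2, NULL, NULL, 222); (7, NULL, NULL, 295); (8, NULL, NULL, 268); (9, TH, 9, 185)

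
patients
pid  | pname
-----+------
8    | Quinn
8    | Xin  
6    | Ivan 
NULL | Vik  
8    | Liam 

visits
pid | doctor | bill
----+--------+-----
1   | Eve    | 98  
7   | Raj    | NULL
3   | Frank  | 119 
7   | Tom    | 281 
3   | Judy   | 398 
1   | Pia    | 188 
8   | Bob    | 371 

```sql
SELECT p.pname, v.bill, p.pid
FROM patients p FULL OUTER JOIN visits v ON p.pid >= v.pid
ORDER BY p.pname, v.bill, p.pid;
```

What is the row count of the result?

26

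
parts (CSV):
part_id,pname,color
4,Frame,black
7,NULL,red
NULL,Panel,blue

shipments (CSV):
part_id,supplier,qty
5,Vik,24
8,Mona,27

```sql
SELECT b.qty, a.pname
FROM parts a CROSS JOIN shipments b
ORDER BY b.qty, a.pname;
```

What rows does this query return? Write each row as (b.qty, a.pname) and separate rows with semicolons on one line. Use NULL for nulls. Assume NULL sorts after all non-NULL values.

(24, Frame); (24, Panel); (24, NULL); (27, Frame); (27, Panel); (27, NULL)

CROSS JOIN pairs every row of `parts` with every row of `shipments`: 3 × 2 = 6 rows.
After projecting and ordering:
b.qty | a.pname
24 | Frame
24 | Panel
24 | NULL
27 | Frame
27 | Panel
27 | NULL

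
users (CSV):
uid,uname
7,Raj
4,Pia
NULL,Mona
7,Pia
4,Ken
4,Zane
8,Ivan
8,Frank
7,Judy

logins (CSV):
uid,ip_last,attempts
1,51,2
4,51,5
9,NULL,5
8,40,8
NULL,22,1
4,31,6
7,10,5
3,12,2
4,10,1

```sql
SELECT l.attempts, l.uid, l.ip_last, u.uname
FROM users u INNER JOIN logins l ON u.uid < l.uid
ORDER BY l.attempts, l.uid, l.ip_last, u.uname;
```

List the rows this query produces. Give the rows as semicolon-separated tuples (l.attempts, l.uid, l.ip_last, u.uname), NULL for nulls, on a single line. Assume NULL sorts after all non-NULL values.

(5, 7, 10, Ken); (5, 7, 10, Pia); (5, 7, 10, Zane); (5, 9, NULL, Frank); (5, 9, NULL, Ivan); (5, 9, NULL, Judy); (5, 9, NULL, Ken); (5, 9, NULL, Pia); (5, 9, NULL, Pia); (5, 9, NULL, Raj); (5, 9, NULL, Zane); (8, 8, 40, Judy); (8, 8, 40, Ken); (8, 8, 40, Pia); (8, 8, 40, Pia); (8, 8, 40, Raj); (8, 8, 40, Zane)

INNER JOIN keeps only pairs where the ON condition holds.
Matching on u.uid < l.uid. A NULL in a compared column never satisfies the condition.
Matched pairs: 17.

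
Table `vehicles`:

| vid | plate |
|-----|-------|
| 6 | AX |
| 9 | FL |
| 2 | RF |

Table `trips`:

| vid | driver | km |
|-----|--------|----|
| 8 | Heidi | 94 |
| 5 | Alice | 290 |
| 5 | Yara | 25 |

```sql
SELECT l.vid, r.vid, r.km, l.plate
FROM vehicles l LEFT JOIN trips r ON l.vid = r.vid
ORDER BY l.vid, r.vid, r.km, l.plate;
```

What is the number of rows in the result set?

LEFT JOIN keeps every row from `vehicles`; unmatched rows get NULL for `trips`'s columns.
Matching on l.vid = r.vid.
Matched pairs: 0; unmatched l rows kept: 3.
Total: 0 matched + 3 padded = 3 rows.

3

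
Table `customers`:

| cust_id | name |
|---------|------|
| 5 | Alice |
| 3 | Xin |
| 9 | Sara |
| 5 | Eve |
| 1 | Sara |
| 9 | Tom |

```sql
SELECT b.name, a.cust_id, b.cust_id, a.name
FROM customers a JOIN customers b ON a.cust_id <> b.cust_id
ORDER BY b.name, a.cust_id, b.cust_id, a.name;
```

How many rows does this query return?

26

INNER JOIN keeps only pairs where the ON condition holds.
Matching on a.cust_id <> b.cust_id.
- a row (cust_id=5): matches 4 b row(s) → 4 output row(s).
- a row (cust_id=3): matches 5 b row(s) → 5 output row(s).
- a row (cust_id=9): matches 4 b row(s) → 4 output row(s).
- a row (cust_id=5): matches 4 b row(s) → 4 output row(s).
- a row (cust_id=1): matches 5 b row(s) → 5 output row(s).
- a row (cust_id=9): matches 4 b row(s) → 4 output row(s).
Total: 26 rows.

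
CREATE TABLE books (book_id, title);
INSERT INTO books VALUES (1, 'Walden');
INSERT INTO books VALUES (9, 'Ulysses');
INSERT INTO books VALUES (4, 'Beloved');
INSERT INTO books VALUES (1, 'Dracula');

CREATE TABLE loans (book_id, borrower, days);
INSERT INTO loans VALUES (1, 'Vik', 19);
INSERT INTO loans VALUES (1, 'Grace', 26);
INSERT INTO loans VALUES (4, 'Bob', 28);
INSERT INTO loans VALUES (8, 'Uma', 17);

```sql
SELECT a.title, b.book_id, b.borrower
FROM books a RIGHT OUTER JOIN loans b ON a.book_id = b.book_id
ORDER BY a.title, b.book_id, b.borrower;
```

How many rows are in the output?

6

RIGHT JOIN keeps every row from `loans`; unmatched rows get NULL for `books`'s columns.
Matching on a.book_id = b.book_id.
Matched pairs: 5; unmatched b rows kept: 1.
Total: 5 matched + 1 padded = 6 rows.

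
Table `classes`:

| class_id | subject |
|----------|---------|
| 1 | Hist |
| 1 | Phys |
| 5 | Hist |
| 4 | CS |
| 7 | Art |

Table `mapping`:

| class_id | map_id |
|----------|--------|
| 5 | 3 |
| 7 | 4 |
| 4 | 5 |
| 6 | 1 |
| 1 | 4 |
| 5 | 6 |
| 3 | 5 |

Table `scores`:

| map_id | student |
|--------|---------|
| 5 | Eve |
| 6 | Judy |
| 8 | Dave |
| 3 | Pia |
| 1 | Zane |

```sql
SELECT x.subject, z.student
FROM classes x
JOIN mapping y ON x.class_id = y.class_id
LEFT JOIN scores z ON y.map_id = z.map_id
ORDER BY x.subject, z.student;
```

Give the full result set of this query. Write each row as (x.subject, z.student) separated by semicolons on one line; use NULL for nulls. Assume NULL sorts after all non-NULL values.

Evaluate left to right. First `classes x INNER JOIN mapping y` on class_id: 6 row(s).
Then LEFT JOIN `scores z` on map_id: each of those 6 rows is kept; rows whose y.map_id has no match in z get NULL for z's columns.

(Art, NULL); (CS, Eve); (Hist, Judy); (Hist, Pia); (Hist, NULL); (Phys, NULL)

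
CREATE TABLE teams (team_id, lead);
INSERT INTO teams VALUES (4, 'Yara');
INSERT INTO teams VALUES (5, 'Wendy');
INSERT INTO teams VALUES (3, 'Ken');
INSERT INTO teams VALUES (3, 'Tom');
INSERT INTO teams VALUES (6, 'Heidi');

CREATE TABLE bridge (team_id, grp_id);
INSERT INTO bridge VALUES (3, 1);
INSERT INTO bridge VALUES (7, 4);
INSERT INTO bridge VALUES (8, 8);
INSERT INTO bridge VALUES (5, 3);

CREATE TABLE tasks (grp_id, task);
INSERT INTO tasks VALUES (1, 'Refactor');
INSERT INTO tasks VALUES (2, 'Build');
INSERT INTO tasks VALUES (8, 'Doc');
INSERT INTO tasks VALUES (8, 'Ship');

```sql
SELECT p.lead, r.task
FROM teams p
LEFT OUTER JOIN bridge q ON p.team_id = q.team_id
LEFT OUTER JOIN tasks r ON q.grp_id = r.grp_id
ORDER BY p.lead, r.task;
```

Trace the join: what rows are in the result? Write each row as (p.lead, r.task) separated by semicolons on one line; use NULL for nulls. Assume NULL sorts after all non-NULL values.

Evaluate left to right. First `teams p LEFT JOIN bridge q` on team_id: 5 row(s).
Then LEFT JOIN `tasks r` on grp_id: each of those 5 rows is kept; rows whose q.grp_id has no match in r get NULL for r's columns.

(Heidi, NULL); (Ken, Refactor); (Tom, Refactor); (Wendy, NULL); (Yara, NULL)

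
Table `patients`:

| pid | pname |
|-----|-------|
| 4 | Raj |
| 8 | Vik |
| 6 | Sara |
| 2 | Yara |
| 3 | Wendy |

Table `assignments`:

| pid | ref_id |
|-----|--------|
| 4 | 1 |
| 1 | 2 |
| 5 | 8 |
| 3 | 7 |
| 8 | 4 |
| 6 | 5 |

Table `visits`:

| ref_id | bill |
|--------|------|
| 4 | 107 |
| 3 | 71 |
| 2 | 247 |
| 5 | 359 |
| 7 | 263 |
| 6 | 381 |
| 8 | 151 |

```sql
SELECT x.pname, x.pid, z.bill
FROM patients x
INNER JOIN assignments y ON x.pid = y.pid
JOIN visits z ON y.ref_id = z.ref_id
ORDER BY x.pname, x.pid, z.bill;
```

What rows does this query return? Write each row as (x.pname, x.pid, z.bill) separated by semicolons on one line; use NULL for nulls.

Evaluate left to right. First `patients x INNER JOIN assignments y` on pid: 4 row(s).
Then INNER JOIN `visits z` on ref_id: keep only rows whose y.ref_id appears in z.

(Sara, 6, 359); (Vik, 8, 107); (Wendy, 3, 263)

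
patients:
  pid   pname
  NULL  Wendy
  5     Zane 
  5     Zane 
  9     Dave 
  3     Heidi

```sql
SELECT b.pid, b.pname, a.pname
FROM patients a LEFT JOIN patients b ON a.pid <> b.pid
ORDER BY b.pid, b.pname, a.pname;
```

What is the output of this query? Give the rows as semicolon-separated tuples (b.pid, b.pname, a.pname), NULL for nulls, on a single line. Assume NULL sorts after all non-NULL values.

(3, Heidi, Dave); (3, Heidi, Zane); (3, Heidi, Zane); (5, Zane, Dave); (5, Zane, Dave); (5, Zane, Heidi); (5, Zane, Heidi); (9, Dave, Heidi); (9, Dave, Zane); (9, Dave, Zane); (NULL, NULL, Wendy)

LEFT JOIN keeps every row from `patients a`; unmatched rows get NULL for `patients b`'s columns.
Matching on a.pid <> b.pid. A NULL in a compared column never satisfies the condition.
Matched pairs: 10; unmatched a rows kept: 1.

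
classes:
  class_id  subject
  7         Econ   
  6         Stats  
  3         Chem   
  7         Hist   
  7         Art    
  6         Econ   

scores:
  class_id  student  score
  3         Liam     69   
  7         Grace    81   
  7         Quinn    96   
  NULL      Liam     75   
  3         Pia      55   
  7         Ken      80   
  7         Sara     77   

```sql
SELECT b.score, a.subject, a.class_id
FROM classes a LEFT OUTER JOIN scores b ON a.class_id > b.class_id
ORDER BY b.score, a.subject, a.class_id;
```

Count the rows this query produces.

11

LEFT JOIN keeps every row from `classes`; unmatched rows get NULL for `scores`'s columns.
Matching on a.class_id > b.class_id. A NULL in a compared column never satisfies the condition.
- a (class_id=7) pairs with 2 row(s) of b.
- a (class_id=6) pairs with 2 row(s) of b.
- a (class_id=3) has no partner → padded with NULL.
- a (class_id=7) pairs with 2 row(s) of b.
- a (class_id=7) pairs with 2 row(s) of b.
- a (class_id=6) pairs with 2 row(s) of b.
Total: 10 matched + 1 padded = 11 rows.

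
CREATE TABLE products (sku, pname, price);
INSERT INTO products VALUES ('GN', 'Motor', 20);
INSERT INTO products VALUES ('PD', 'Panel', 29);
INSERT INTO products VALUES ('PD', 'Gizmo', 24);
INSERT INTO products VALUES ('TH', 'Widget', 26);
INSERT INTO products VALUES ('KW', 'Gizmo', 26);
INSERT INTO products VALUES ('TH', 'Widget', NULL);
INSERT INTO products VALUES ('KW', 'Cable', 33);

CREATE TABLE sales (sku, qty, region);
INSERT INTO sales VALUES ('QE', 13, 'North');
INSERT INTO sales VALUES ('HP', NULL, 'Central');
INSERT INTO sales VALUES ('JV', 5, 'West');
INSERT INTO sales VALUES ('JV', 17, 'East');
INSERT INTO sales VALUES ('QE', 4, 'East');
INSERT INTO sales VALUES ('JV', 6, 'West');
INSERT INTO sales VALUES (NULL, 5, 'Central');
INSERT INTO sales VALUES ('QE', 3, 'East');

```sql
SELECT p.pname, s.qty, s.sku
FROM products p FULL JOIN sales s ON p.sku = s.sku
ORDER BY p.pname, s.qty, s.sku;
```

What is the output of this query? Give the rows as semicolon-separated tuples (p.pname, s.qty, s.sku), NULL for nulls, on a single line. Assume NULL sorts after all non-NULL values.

FULL OUTER JOIN keeps every row from both sides; unmatched rows get NULL for the other side's columns.
Matching on p.sku = s.sku. A NULL in a compared column never satisfies the condition.
Matched pairs: 0; unmatched p rows kept: 7; unmatched s rows kept: 8.

(Cable, NULL, NULL); (Gizmo, NULL, NULL); (Gizmo, NULL, NULL); (Motor, NULL, NULL); (Panel, NULL, NULL); (Widget, NULL, NULL); (Widget, NULL, NULL); (NULL, 3, QE); (NULL, 4, QE); (NULL, 5, JV); (NULL, 5, NULL); (NULL, 6, JV); (NULL, 13, QE); (NULL, 17, JV); (NULL, NULL, HP)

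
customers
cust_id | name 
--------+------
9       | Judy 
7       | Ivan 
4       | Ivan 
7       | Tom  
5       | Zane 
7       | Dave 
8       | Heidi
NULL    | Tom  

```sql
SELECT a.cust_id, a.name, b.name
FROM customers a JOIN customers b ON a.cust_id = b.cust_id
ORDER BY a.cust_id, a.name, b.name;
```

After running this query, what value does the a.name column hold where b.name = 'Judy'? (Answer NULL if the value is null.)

Judy

INNER JOIN keeps only pairs where the ON condition holds.
Matching on a.cust_id = b.cust_id. A NULL in a compared column never satisfies the condition.
- cust_id=9: 1 matching b row(s), so 1 row(s) emitted.
- cust_id=7: 3 matching b row(s), so 3 row(s) emitted.
- cust_id=4: 1 matching b row(s), so 1 row(s) emitted.
- cust_id=7: 3 matching b row(s), so 3 row(s) emitted.
- cust_id=5: 1 matching b row(s), so 1 row(s) emitted.
- cust_id=7: 3 matching b row(s), so 3 row(s) emitted.
- cust_id=8: 1 matching b row(s), so 1 row(s) emitted.
- cust_id=NULL: no matching b row, dropped.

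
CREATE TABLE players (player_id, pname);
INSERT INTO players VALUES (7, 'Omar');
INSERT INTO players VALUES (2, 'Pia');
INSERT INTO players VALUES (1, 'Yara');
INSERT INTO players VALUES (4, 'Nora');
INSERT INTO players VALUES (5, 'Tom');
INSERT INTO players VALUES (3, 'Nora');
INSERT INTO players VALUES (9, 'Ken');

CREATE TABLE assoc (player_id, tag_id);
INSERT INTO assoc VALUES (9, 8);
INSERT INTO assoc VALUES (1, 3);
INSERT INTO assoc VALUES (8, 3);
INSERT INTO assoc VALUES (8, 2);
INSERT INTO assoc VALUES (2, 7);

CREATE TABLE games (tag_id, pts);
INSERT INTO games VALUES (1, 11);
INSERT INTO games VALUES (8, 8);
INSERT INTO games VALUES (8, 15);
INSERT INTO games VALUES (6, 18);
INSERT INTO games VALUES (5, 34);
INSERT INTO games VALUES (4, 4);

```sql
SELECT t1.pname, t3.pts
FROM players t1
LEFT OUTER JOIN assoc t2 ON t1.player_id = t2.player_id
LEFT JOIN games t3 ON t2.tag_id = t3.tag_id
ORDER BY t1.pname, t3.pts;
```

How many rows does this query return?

8

Evaluate left to right. First `players t1 LEFT JOIN assoc t2` on player_id: 7 row(s).
Then LEFT JOIN `games t3` on tag_id: each of those 7 rows is kept; rows whose t2.tag_id has no match in t3 get NULL for t3's columns.
Result: 8 row(s).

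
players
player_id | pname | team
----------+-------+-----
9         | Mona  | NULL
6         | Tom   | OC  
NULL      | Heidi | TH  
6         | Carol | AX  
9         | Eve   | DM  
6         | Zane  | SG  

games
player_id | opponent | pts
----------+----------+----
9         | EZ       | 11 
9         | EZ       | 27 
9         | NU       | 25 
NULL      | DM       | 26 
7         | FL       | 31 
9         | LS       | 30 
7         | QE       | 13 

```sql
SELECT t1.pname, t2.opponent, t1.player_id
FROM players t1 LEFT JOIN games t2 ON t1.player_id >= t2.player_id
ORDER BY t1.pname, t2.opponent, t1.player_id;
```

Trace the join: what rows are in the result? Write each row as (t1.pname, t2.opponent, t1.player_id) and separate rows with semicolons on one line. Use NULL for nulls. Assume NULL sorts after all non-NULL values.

LEFT JOIN keeps every row from `players`; unmatched rows get NULL for `games`'s columns.
Matching on t1.player_id >= t2.player_id. A NULL in a compared column never satisfies the condition.
- t1 row (player_id=9): matches 6 t2 row(s) → 6 output row(s).
- t1 row (player_id=6): no match → kept, t2 columns NULL.
- t1 row (player_id=NULL): no match → kept, t2 columns NULL.
- t1 row (player_id=6): no match → kept, t2 columns NULL.
- t1 row (player_id=9): matches 6 t2 row(s) → 6 output row(s).
- t1 row (player_id=6): no match → kept, t2 columns NULL.

(Carol, NULL, 6); (Eve, EZ, 9); (Eve, EZ, 9); (Eve, FL, 9); (Eve, LS, 9); (Eve, NU, 9); (Eve, QE, 9); (Heidi, NULL, NULL); (Mona, EZ, 9); (Mona, EZ, 9); (Mona, FL, 9); (Mona, LS, 9); (Mona, NU, 9); (Mona, QE, 9); (Tom, NULL, 6); (Zane, NULL, 6)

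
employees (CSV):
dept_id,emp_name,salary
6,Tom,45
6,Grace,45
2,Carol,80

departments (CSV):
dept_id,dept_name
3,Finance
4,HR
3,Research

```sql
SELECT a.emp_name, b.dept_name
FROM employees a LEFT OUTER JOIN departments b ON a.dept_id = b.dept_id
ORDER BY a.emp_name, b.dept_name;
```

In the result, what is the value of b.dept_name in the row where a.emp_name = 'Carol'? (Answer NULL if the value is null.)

NULL

LEFT JOIN keeps every row from `employees`; unmatched rows get NULL for `departments`'s columns.
Matching on a.dept_id = b.dept_id.
Matched pairs: 0; unmatched a rows kept: 3.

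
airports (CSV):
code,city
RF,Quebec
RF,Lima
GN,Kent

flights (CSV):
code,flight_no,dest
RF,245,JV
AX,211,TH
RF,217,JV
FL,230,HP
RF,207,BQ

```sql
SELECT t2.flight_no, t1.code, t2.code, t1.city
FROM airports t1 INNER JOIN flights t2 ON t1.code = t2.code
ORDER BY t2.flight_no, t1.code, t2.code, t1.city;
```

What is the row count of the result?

INNER JOIN keeps only pairs where the ON condition holds.
Matching on t1.code = t2.code.
- t1 (code=RF) pairs with 3 row(s) of t2.
- t1 (code=RF) pairs with 3 row(s) of t2.
- t1 (code=GN) has no partner → excluded.
Total: 6 rows.

6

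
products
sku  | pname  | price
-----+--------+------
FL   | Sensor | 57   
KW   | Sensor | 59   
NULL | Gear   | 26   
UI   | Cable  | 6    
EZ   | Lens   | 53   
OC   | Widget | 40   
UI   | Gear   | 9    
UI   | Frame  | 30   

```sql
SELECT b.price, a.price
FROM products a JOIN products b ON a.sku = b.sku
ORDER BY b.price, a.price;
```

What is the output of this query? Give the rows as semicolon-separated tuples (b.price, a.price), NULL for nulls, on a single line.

(6, 6); (6, 9); (6, 30); (9, 6); (9, 9); (9, 30); (30, 6); (30, 9); (30, 30); (40, 40); (53, 53); (57, 57); (59, 59)

INNER JOIN keeps only pairs where the ON condition holds.
Matching on a.sku = b.sku. A NULL in a compared column never satisfies the condition.
Matched pairs: 13.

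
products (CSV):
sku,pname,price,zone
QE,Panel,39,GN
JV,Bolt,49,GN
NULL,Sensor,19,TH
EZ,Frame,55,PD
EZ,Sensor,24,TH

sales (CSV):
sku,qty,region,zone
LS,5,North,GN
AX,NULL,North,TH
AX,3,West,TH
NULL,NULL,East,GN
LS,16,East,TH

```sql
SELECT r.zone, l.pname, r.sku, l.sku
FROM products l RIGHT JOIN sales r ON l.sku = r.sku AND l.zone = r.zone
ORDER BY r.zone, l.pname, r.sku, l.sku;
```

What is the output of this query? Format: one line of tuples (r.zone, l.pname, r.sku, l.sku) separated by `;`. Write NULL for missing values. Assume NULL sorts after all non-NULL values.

RIGHT JOIN keeps every row from `sales`; unmatched rows get NULL for `products`'s columns.
Matching on l.sku = r.sku AND l.zone = r.zone. A NULL in a compared column never satisfies the condition.
- l[0] sku=QE, zone=GN → no match.
- l[1] sku=JV, zone=GN → no match.
- l[2] sku=NULL, zone=TH → no match.
- l[3] sku=EZ, zone=PD → no match.
- l[4] sku=EZ, zone=TH → no match.
- 5 row(s) from r found no l partner → padded with NULL.
After projecting and ordering:
r.zone | l.pname | r.sku | l.sku
GN | NULL | LS | NULL
GN | NULL | NULL | NULL
TH | NULL | AX | NULL
TH | NULL | AX | NULL
TH | NULL | LS | NULL

(GN, NULL, LS, NULL); (GN, NULL, NULL, NULL); (TH, NULL, AX, NULL); (TH, NULL, AX, NULL); (TH, NULL, LS, NULL)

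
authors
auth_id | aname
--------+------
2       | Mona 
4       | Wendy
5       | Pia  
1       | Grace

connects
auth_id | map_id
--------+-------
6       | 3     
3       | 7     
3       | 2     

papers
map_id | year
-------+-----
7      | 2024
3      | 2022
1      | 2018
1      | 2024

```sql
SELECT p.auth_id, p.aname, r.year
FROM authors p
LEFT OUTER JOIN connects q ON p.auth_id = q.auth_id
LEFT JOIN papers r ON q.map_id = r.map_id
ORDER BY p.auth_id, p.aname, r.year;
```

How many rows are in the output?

4

Joins associate left-to-right: authors LEFT JOIN connects on auth_id gives 4 intermediate row(s).
Then LEFT JOIN `papers r` on map_id: each of those 4 rows is kept; rows whose q.map_id has no match in r get NULL for r's columns.
Result: 4 row(s).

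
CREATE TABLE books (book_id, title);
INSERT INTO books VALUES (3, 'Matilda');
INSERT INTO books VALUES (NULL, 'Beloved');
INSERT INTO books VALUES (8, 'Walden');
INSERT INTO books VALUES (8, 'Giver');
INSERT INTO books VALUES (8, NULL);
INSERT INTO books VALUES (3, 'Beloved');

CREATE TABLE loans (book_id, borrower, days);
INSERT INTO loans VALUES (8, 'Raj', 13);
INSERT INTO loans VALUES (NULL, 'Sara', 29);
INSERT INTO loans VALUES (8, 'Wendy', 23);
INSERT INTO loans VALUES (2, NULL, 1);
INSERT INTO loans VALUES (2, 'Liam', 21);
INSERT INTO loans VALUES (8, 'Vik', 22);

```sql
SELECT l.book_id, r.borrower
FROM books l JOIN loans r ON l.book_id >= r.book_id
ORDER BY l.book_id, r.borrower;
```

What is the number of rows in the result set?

19

INNER JOIN keeps only pairs where the ON condition holds.
Matching on l.book_id >= r.book_id. A NULL in a compared column never satisfies the condition.
- book_id=3: 2 matching r row(s), so 2 row(s) emitted.
- book_id=NULL: no matching r row, dropped.
- book_id=8: 5 matching r row(s), so 5 row(s) emitted.
- book_id=8: 5 matching r row(s), so 5 row(s) emitted.
- book_id=8: 5 matching r row(s), so 5 row(s) emitted.
- book_id=3: 2 matching r row(s), so 2 row(s) emitted.
Total: 19 rows.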